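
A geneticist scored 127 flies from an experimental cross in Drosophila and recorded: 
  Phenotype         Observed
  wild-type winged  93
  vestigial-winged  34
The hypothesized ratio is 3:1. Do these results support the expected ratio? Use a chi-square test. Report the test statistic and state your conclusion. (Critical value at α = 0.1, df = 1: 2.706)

Expected counts for N = 127 under a 3:1 ratio (total parts = 4):
  wild-type winged: 127 × 3/4 = 95.25
  vestigial-winged: 127 × 1/4 = 31.75
χ² = Σ (O − E)² / E
  wild-type winged: (93 − 95.25)² / 95.25 = 0.0531
  vestigial-winged: (34 − 31.75)² / 31.75 = 0.1594
χ² = 0.0531 + 0.1594 = 0.2125 ≈ 0.213
Degrees of freedom = 2 − 1 = 1; critical value at α = 0.1 is 2.706.
Since 0.213 < 2.706, we fail to reject the null hypothesis — the data are consistent with the 3:1 ratio.

0.213; consistent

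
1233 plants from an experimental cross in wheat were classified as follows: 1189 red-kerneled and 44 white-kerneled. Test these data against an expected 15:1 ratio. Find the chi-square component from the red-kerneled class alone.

0.946

Expected counts for N = 1233 under a 15:1 ratio (total parts = 16):
  red-kerneled: 1233 × 15/16 = 1155.9375
  white-kerneled: 1233 × 1/16 = 77.0625
Contribution of red-kerneled: (1189 − 1155.9375)² / 1155.9375 = 0.9457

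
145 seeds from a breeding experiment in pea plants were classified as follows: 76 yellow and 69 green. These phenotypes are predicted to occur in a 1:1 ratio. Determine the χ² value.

The 1:1 ratio has 2 parts, so with N = 145 the expected counts are:
  yellow: 145 × 1/2 = 72.5
  green: 145 × 1/2 = 72.5
χ² = Σ (O − E)² / E
  yellow: (76 − 72.5)² / 72.5 = 0.1690
  green: (69 − 72.5)² / 72.5 = 0.1690
χ² = 0.1690 + 0.1690 = 0.338

0.338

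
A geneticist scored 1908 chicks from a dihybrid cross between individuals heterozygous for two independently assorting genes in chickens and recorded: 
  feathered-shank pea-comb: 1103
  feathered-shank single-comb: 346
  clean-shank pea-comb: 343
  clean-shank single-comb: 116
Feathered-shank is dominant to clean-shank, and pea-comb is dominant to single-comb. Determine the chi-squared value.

A dihybrid F₂ with independent assortment and complete dominance at both loci gives a 9:3:3:1 phenotypic ratio.
The 9:3:3:1 ratio has 16 parts, so with N = 1908 the expected counts are:
  feathered-shank pea-comb: 1908 × 9/16 = 1073.25
  feathered-shank single-comb: 1908 × 3/16 = 357.75
  clean-shank pea-comb: 1908 × 3/16 = 357.75
  clean-shank single-comb: 1908 × 1/16 = 119.25
χ² = Σ (O − E)² / E
  feathered-shank pea-comb: (1103 − 1073.25)² / 1073.25 = 0.8247
  feathered-shank single-comb: (346 − 357.75)² / 357.75 = 0.3859
  clean-shank pea-comb: (343 − 357.75)² / 357.75 = 0.6081
  clean-shank single-comb: (116 − 119.25)² / 119.25 = 0.0886
χ² = 0.8247 + 0.3859 + 0.6081 + 0.0886 = 1.9073 ≈ 1.907

1.907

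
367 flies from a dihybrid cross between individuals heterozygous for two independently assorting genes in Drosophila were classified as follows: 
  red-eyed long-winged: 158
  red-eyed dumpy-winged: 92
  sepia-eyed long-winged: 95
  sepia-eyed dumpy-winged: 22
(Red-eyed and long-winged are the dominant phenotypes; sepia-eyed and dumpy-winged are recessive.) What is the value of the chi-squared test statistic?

A dihybrid F₂ with independent assortment and complete dominance at both loci gives a 9:3:3:1 phenotypic ratio.
The 9:3:3:1 ratio has 16 parts, so with N = 367 the expected counts are:
  red-eyed long-winged: 367 × 9/16 = 206.4375
  red-eyed dumpy-winged: 367 × 3/16 = 68.8125
  sepia-eyed long-winged: 367 × 3/16 = 68.8125
  sepia-eyed dumpy-winged: 367 × 1/16 = 22.9375
χ² = Σ (O − E)² / E
  red-eyed long-winged: (158 − 206.4375)² / 206.4375 = 11.3651
  red-eyed dumpy-winged: (92 − 68.8125)² / 68.8125 = 7.8134
  sepia-eyed long-winged: (95 − 68.8125)² / 68.8125 = 9.9660
  sepia-eyed dumpy-winged: (22 − 22.9375)² / 22.9375 = 0.0383
χ² = 11.3651 + 7.8134 + 9.9660 + 0.0383 = 29.1828 ≈ 29.183

29.183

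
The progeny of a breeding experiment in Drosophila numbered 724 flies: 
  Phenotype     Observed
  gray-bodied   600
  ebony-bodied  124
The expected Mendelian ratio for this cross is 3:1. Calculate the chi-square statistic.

Total ratio parts = 4. Expected numbers out of 724:
  gray-bodied: 724 × 3/4 = 543
  ebony-bodied: 724 × 1/4 = 181
χ² = Σ (O − E)² / E
  gray-bodied: (600 − 543)² / 543 = 5.9834
  ebony-bodied: (124 − 181)² / 181 = 17.9503
χ² = 5.9834 + 17.9503 = 23.9337 ≈ 23.934

23.934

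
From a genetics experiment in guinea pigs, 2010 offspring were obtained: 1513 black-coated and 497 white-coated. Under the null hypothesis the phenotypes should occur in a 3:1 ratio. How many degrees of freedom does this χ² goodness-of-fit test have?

1

A goodness-of-fit test with 2 phenotype classes has df = 2 − 1 = 1.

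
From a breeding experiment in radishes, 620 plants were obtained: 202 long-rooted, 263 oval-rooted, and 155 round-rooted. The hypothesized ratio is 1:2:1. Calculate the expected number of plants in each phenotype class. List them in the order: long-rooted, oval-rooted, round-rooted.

155, 310, 155

Under the 1:2:1 hypothesis (Σ ratio = 4, N = 620):
  long-rooted: 620 × 1/4 = 155
  oval-rooted: 620 × 2/4 = 310
  round-rooted: 620 × 1/4 = 155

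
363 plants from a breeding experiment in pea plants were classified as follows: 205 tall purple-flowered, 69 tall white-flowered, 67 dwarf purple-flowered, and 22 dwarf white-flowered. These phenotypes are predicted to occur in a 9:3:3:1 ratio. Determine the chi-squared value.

Total ratio parts = 16. Expected numbers out of 363:
  tall purple-flowered: 363 × 9/16 = 204.1875
  tall white-flowered: 363 × 3/16 = 68.0625
  dwarf purple-flowered: 363 × 3/16 = 68.0625
  dwarf white-flowered: 363 × 1/16 = 22.6875
χ² = Σ (O − E)² / E
  tall purple-flowered: (205 − 204.1875)² / 204.1875 = 0.0032
  tall white-flowered: (69 − 68.0625)² / 68.0625 = 0.0129
  dwarf purple-flowered: (67 − 68.0625)² / 68.0625 = 0.0166
  dwarf white-flowered: (22 − 22.6875)² / 22.6875 = 0.0208
χ² = 0.0032 + 0.0129 + 0.0166 + 0.0208 = 0.0535 ≈ 0.054

0.054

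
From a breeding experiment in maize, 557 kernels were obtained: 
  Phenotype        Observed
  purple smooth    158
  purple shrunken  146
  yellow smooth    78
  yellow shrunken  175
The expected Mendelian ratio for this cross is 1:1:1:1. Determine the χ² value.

38.971

Expected counts for N = 557 under a 1:1:1:1 ratio (total parts = 4):
  purple smooth: 557 × 1/4 = 139.25
  purple shrunken: 557 × 1/4 = 139.25
  yellow smooth: 557 × 1/4 = 139.25
  yellow shrunken: 557 × 1/4 = 139.25
χ² = Σ (O − E)² / E
  purple smooth: (158 − 139.25)² / 139.25 = 2.5247
  purple shrunken: (146 − 139.25)² / 139.25 = 0.3272
  yellow smooth: (78 − 139.25)² / 139.25 = 26.9412
  yellow shrunken: (175 − 139.25)² / 139.25 = 9.1782
χ² = 2.5247 + 0.3272 + 26.9412 + 9.1782 = 38.9713 ≈ 38.971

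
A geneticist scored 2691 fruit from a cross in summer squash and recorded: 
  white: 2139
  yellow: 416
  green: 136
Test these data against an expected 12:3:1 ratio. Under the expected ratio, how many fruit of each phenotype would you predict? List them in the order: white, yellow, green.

2018.25, 504.5625, 168.1875

Total ratio parts = 16. Expected numbers out of 2691:
  white: 2691 × 12/16 = 2018.25
  yellow: 2691 × 3/16 = 504.5625
  green: 2691 × 1/16 = 168.1875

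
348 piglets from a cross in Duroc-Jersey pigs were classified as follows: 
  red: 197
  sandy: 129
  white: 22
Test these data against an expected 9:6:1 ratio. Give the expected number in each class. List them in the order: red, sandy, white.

Under the 9:6:1 hypothesis (Σ ratio = 16, N = 348):
  red: 348 × 9/16 = 195.75
  sandy: 348 × 6/16 = 130.5
  white: 348 × 1/16 = 21.75

195.75, 130.5, 21.75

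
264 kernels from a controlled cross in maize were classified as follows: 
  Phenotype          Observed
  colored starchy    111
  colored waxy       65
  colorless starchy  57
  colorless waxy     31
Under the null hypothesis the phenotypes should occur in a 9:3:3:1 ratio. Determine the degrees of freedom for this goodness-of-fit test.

A goodness-of-fit test with 4 phenotype classes has df = 4 − 1 = 3.

3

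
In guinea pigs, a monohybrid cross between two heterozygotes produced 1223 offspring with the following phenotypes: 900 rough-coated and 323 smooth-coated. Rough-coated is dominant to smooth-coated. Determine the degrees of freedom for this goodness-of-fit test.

For a monohybrid cross between heterozygotes with complete dominance, the expected phenotypic ratio is 3:1.
A goodness-of-fit test with 2 phenotype classes has df = 2 − 1 = 1.

1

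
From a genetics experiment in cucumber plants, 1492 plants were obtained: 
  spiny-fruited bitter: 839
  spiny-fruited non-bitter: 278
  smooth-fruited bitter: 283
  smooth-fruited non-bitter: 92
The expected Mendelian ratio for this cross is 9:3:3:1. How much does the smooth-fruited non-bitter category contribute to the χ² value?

0.017

Expected counts for N = 1492 under a 9:3:3:1 ratio (total parts = 16):
  spiny-fruited bitter: 1492 × 9/16 = 839.25
  spiny-fruited non-bitter: 1492 × 3/16 = 279.75
  smooth-fruited bitter: 1492 × 3/16 = 279.75
  smooth-fruited non-bitter: 1492 × 1/16 = 93.25
Contribution of smooth-fruited non-bitter: (92 − 93.25)² / 93.25 = 0.0168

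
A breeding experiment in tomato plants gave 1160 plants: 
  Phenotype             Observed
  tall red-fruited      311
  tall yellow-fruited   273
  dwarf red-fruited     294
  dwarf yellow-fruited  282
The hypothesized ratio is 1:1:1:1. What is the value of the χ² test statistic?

2.793

Total ratio parts = 4. Expected numbers out of 1160:
  tall red-fruited: 1160 × 1/4 = 290
  tall yellow-fruited: 1160 × 1/4 = 290
  dwarf red-fruited: 1160 × 1/4 = 290
  dwarf yellow-fruited: 1160 × 1/4 = 290
χ² = Σ (O − E)² / E
  tall red-fruited: (311 − 290)² / 290 = 1.5207
  tall yellow-fruited: (273 − 290)² / 290 = 0.9966
  dwarf red-fruited: (294 − 290)² / 290 = 0.0552
  dwarf yellow-fruited: (282 − 290)² / 290 = 0.2207
χ² = 1.5207 + 0.9966 + 0.0552 + 0.2207 = 2.7932 ≈ 2.793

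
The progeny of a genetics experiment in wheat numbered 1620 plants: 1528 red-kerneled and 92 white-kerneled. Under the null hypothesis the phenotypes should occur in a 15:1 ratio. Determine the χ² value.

The 15:1 ratio has 16 parts, so with N = 1620 the expected counts are:
  red-kerneled: 1620 × 15/16 = 1518.75
  white-kerneled: 1620 × 1/16 = 101.25
χ² = Σ (O − E)² / E
  red-kerneled: (1528 − 1518.75)² / 1518.75 = 0.0563
  white-kerneled: (92 − 101.25)² / 101.25 = 0.8451
χ² = 0.0563 + 0.8451 = 0.9014 ≈ 0.901

0.901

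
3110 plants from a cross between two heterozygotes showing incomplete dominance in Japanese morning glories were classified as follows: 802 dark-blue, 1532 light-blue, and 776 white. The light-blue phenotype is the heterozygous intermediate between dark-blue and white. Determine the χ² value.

With incomplete dominance, a heterozygote × heterozygote cross gives a 1:2:1 phenotypic ratio.
Total ratio parts = 4. Expected numbers out of 3110:
  dark-blue: 3110 × 1/4 = 777.5
  light-blue: 3110 × 2/4 = 1555
  white: 3110 × 1/4 = 777.5
χ² = Σ (O − E)² / E
  dark-blue: (802 − 777.5)² / 777.5 = 0.7720
  light-blue: (1532 − 1555)² / 1555 = 0.3402
  white: (776 − 777.5)² / 777.5 = 0.0029
χ² = 0.7720 + 0.3402 + 0.0029 = 1.1151 ≈ 1.115

1.115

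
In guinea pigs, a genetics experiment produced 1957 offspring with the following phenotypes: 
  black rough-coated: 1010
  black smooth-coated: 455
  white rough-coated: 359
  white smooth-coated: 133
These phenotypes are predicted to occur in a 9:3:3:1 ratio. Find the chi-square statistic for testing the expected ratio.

29.732

Under the 9:3:3:1 hypothesis (Σ ratio = 16, N = 1957):
  black rough-coated: 1957 × 9/16 = 1100.8125
  black smooth-coated: 1957 × 3/16 = 366.9375
  white rough-coated: 1957 × 3/16 = 366.9375
  white smooth-coated: 1957 × 1/16 = 122.3125
χ² = Σ (O − E)² / E
  black rough-coated: (1010 − 1100.8125)² / 1100.8125 = 7.4917
  black smooth-coated: (455 − 366.9375)² / 366.9375 = 21.1344
  white rough-coated: (359 − 366.9375)² / 366.9375 = 0.1717
  white smooth-coated: (133 − 122.3125)² / 122.3125 = 0.9339
χ² = 7.4917 + 21.1344 + 0.1717 + 0.9339 = 29.7317 ≈ 29.732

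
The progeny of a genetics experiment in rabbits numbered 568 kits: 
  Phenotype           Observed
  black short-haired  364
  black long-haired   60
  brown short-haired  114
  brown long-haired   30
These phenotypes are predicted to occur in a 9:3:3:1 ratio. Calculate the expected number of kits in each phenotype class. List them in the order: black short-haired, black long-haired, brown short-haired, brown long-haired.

The 9:3:3:1 ratio has 16 parts, so with N = 568 the expected counts are:
  black short-haired: 568 × 9/16 = 319.5
  black long-haired: 568 × 3/16 = 106.5
  brown short-haired: 568 × 3/16 = 106.5
  brown long-haired: 568 × 1/16 = 35.5

319.5, 106.5, 106.5, 35.5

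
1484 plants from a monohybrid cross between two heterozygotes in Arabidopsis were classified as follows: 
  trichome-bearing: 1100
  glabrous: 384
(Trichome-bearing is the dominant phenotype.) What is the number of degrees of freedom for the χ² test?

1

For a monohybrid cross between heterozygotes with complete dominance, the expected phenotypic ratio is 3:1.
A goodness-of-fit test with 2 phenotype classes has df = 2 − 1 = 1.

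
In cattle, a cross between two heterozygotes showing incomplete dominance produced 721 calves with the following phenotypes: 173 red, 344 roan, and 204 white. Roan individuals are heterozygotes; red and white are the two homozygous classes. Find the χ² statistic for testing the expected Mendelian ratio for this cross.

With incomplete dominance, a heterozygote × heterozygote cross gives a 1:2:1 phenotypic ratio.
The 1:2:1 ratio has 4 parts, so with N = 721 the expected counts are:
  red: 721 × 1/4 = 180.25
  roan: 721 × 2/4 = 360.5
  white: 721 × 1/4 = 180.25
χ² = Σ (O − E)² / E
  red: (173 − 180.25)² / 180.25 = 0.2916
  roan: (344 − 360.5)² / 360.5 = 0.7552
  white: (204 − 180.25)² / 180.25 = 3.1293
χ² = 0.2916 + 0.7552 + 3.1293 = 4.1761 ≈ 4.176

4.176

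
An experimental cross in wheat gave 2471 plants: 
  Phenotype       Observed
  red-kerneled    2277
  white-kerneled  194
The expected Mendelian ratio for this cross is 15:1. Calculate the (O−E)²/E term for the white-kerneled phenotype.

10.135

Total ratio parts = 16. Expected numbers out of 2471:
  red-kerneled: 2471 × 15/16 = 2316.5625
  white-kerneled: 2471 × 1/16 = 154.4375
Contribution of white-kerneled: (194 − 154.4375)² / 154.4375 = 10.1348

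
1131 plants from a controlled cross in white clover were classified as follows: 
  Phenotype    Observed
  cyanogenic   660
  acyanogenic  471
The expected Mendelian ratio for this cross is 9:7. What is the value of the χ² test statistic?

2.037

Expected counts for N = 1131 under a 9:7 ratio (total parts = 16):
  cyanogenic: 1131 × 9/16 = 636.1875
  acyanogenic: 1131 × 7/16 = 494.8125
χ² = Σ (O − E)² / E
  cyanogenic: (660 − 636.1875)² / 636.1875 = 0.8913
  acyanogenic: (471 − 494.8125)² / 494.8125 = 1.1460
χ² = 0.8913 + 1.1460 = 2.0373 ≈ 2.037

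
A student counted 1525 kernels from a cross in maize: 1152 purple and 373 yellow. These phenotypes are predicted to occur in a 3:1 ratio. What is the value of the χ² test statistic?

0.238

Expected counts for N = 1525 under a 3:1 ratio (total parts = 4):
  purple: 1525 × 3/4 = 1143.75
  yellow: 1525 × 1/4 = 381.25
χ² = Σ (O − E)² / E
  purple: (1152 − 1143.75)² / 1143.75 = 0.0595
  yellow: (373 − 381.25)² / 381.25 = 0.1785
χ² = 0.0595 + 0.1785 = 0.238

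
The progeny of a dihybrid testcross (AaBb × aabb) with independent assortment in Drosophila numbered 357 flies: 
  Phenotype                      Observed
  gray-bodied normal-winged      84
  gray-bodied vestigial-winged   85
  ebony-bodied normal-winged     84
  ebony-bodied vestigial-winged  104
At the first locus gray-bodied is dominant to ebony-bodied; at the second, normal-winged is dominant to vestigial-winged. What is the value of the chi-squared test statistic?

A dihybrid testcross with independent assortment gives a 1:1:1:1 ratio.
Total ratio parts = 4. Expected numbers out of 357:
  gray-bodied normal-winged: 357 × 1/4 = 89.25
  gray-bodied vestigial-winged: 357 × 1/4 = 89.25
  ebony-bodied normal-winged: 357 × 1/4 = 89.25
  ebony-bodied vestigial-winged: 357 × 1/4 = 89.25
χ² = Σ (O − E)² / E
  gray-bodied normal-winged: (84 − 89.25)² / 89.25 = 0.3088
  gray-bodied vestigial-winged: (85 − 89.25)² / 89.25 = 0.2024
  ebony-bodied normal-winged: (84 − 89.25)² / 89.25 = 0.3088
  ebony-bodied vestigial-winged: (104 − 89.25)² / 89.25 = 2.4377
χ² = 0.3088 + 0.2024 + 0.3088 + 2.4377 = 3.2577 ≈ 3.258

3.258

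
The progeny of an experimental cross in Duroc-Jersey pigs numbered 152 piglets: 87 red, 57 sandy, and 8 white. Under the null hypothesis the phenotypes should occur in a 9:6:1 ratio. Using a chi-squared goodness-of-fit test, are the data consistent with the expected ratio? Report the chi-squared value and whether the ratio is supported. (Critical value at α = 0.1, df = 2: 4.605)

0.263; consistent

The 9:6:1 ratio has 16 parts, so with N = 152 the expected counts are:
  red: 152 × 9/16 = 85.5
  sandy: 152 × 6/16 = 57
  white: 152 × 1/16 = 9.5
χ² = Σ (O − E)² / E
  red: (87 − 85.5)² / 85.5 = 0.0263
  sandy: (57 − 57)² / 57 = 0.0000
  white: (8 − 9.5)² / 9.5 = 0.2368
χ² = 0.0263 + 0.0000 + 0.2368 = 0.2631 ≈ 0.263
Degrees of freedom = 3 − 1 = 2; critical value at α = 0.1 is 4.605.
Since 0.263 < 4.605, we fail to reject the null hypothesis — the data are consistent with the 9:6:1 ratio.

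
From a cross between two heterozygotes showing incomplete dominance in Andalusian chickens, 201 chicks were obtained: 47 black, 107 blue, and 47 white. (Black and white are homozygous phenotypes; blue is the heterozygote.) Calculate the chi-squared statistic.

0.841

With incomplete dominance, a heterozygote × heterozygote cross gives a 1:2:1 phenotypic ratio.
The 1:2:1 ratio has 4 parts, so with N = 201 the expected counts are:
  black: 201 × 1/4 = 50.25
  blue: 201 × 2/4 = 100.5
  white: 201 × 1/4 = 50.25
χ² = Σ (O − E)² / E
  black: (47 − 50.25)² / 50.25 = 0.2102
  blue: (107 − 100.5)² / 100.5 = 0.4204
  white: (47 − 50.25)² / 50.25 = 0.2102
χ² = 0.2102 + 0.4204 + 0.2102 = 0.8408 ≈ 0.841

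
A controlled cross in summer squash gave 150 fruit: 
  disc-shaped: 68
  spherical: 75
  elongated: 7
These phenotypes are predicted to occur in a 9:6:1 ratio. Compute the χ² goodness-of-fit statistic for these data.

10.030

Expected counts for N = 150 under a 9:6:1 ratio (total parts = 16):
  disc-shaped: 150 × 9/16 = 84.375
  spherical: 150 × 6/16 = 56.25
  elongated: 150 × 1/16 = 9.375
χ² = Σ (O − E)² / E
  disc-shaped: (68 − 84.375)² / 84.375 = 3.1780
  spherical: (75 − 56.25)² / 56.25 = 6.2500
  elongated: (7 − 9.375)² / 9.375 = 0.6017
χ² = 3.1780 + 6.2500 + 0.6017 = 10.0297 ≈ 10.030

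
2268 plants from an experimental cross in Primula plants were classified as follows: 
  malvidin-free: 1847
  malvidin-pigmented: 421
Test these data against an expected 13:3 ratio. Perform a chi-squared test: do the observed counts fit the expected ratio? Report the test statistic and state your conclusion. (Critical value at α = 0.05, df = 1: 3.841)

0.052; consistent

The 13:3 ratio has 16 parts, so with N = 2268 the expected counts are:
  malvidin-free: 2268 × 13/16 = 1842.75
  malvidin-pigmented: 2268 × 3/16 = 425.25
χ² = Σ (O − E)² / E
  malvidin-free: (1847 − 1842.75)² / 1842.75 = 0.0098
  malvidin-pigmented: (421 − 425.25)² / 425.25 = 0.0425
χ² = 0.0098 + 0.0425 = 0.0523 ≈ 0.052
Degrees of freedom = 2 − 1 = 1; critical value at α = 0.05 is 3.841.
Since 0.052 < 3.841, we fail to reject the null hypothesis — the data are consistent with the 13:3 ratio.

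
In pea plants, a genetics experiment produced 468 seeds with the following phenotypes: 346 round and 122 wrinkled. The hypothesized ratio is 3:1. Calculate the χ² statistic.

Under the 3:1 hypothesis (Σ ratio = 4, N = 468):
  round: 468 × 3/4 = 351
  wrinkled: 468 × 1/4 = 117
χ² = Σ (O − E)² / E
  round: (346 − 351)² / 351 = 0.0712
  wrinkled: (122 − 117)² / 117 = 0.2137
χ² = 0.0712 + 0.2137 = 0.2849 ≈ 0.285

0.285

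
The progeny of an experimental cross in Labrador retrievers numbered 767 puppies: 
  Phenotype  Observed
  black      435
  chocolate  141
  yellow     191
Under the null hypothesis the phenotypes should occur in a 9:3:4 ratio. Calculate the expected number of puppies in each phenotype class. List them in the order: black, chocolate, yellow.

431.4375, 143.8125, 191.75

The 9:3:4 ratio has 16 parts, so with N = 767 the expected counts are:
  black: 767 × 9/16 = 431.4375
  chocolate: 767 × 3/16 = 143.8125
  yellow: 767 × 4/16 = 191.75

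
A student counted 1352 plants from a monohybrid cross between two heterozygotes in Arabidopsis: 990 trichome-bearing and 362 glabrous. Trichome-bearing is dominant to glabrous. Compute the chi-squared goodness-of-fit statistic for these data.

For a monohybrid cross between heterozygotes with complete dominance, the expected phenotypic ratio is 3:1.
Expected counts for N = 1352 under a 3:1 ratio (total parts = 4):
  trichome-bearing: 1352 × 3/4 = 1014
  glabrous: 1352 × 1/4 = 338
χ² = Σ (O − E)² / E
  trichome-bearing: (990 − 1014)² / 1014 = 0.5680
  glabrous: (362 − 338)² / 338 = 1.7041
χ² = 0.5680 + 1.7041 = 2.2721 ≈ 2.272

2.272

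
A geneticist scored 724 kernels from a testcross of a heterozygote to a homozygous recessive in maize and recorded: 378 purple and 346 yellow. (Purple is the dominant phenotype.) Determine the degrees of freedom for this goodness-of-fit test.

A testcross of a heterozygote (Aa × aa) gives a 1:1 phenotypic ratio.
A goodness-of-fit test with 2 phenotype classes has df = 2 − 1 = 1.

1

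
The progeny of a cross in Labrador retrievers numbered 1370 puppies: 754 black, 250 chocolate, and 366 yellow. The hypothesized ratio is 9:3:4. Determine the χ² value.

Under the 9:3:4 hypothesis (Σ ratio = 16, N = 1370):
  black: 1370 × 9/16 = 770.625
  chocolate: 1370 × 3/16 = 256.875
  yellow: 1370 × 4/16 = 342.5
χ² = Σ (O − E)² / E
  black: (754 − 770.625)² / 770.625 = 0.3587
  chocolate: (250 − 256.875)² / 256.875 = 0.1840
  yellow: (366 − 342.5)² / 342.5 = 1.6124
χ² = 0.3587 + 0.1840 + 1.6124 = 2.1551 ≈ 2.155

2.155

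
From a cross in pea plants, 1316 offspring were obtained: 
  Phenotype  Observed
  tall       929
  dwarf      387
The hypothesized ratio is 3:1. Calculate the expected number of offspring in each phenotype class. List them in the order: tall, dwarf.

The 3:1 ratio has 4 parts, so with N = 1316 the expected counts are:
  tall: 1316 × 3/4 = 987
  dwarf: 1316 × 1/4 = 329

987, 329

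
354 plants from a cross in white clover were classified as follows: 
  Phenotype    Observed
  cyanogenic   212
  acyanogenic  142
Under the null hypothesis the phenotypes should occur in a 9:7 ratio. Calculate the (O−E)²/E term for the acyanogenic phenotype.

1.070

Expected counts for N = 354 under a 9:7 ratio (total parts = 16):
  cyanogenic: 354 × 9/16 = 199.125
  acyanogenic: 354 × 7/16 = 154.875
Contribution of acyanogenic: (142 − 154.875)² / 154.875 = 1.0703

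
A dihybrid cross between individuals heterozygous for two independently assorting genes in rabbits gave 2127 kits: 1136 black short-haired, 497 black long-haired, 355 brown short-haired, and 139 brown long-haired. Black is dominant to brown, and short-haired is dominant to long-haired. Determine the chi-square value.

32.316

A dihybrid F₂ with independent assortment and complete dominance at both loci gives a 9:3:3:1 phenotypic ratio.
Total ratio parts = 16. Expected numbers out of 2127:
  black short-haired: 2127 × 9/16 = 1196.4375
  black long-haired: 2127 × 3/16 = 398.8125
  brown short-haired: 2127 × 3/16 = 398.8125
  brown long-haired: 2127 × 1/16 = 132.9375
χ² = Σ (O − E)² / E
  black short-haired: (1136 − 1196.4375)² / 1196.4375 = 3.0530
  black long-haired: (497 − 398.8125)² / 398.8125 = 24.1737
  brown short-haired: (355 − 398.8125)² / 398.8125 = 4.8131
  brown long-haired: (139 − 132.9375)² / 132.9375 = 0.2765
χ² = 3.0530 + 24.1737 + 4.8131 + 0.2765 = 32.3163 ≈ 32.316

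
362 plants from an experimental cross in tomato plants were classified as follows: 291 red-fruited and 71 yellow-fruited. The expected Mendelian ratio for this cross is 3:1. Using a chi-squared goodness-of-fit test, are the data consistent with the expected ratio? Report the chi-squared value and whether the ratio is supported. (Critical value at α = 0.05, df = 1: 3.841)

Expected counts for N = 362 under a 3:1 ratio (total parts = 4):
  red-fruited: 362 × 3/4 = 271.5
  yellow-fruited: 362 × 1/4 = 90.5
χ² = Σ (O − E)² / E
  red-fruited: (291 − 271.5)² / 271.5 = 1.4006
  yellow-fruited: (71 − 90.5)² / 90.5 = 4.2017
χ² = 1.4006 + 4.2017 = 5.6023 ≈ 5.602
Degrees of freedom = 2 − 1 = 1; critical value at α = 0.05 is 3.841.
Since 5.602 > 3.841, we reject the null hypothesis — the data do not fit the 3:1 ratio.

5.602; not consistent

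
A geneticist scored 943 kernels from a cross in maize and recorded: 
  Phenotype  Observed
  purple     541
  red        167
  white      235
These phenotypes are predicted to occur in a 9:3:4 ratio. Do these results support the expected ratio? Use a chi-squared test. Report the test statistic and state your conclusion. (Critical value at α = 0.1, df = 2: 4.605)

Under the 9:3:4 hypothesis (Σ ratio = 16, N = 943):
  purple: 943 × 9/16 = 530.4375
  red: 943 × 3/16 = 176.8125
  white: 943 × 4/16 = 235.75
χ² = Σ (O − E)² / E
  purple: (541 − 530.4375)² / 530.4375 = 0.2103
  red: (167 − 176.8125)² / 176.8125 = 0.5446
  white: (235 − 235.75)² / 235.75 = 0.0024
χ² = 0.2103 + 0.5446 + 0.0024 = 0.7573 ≈ 0.757
Degrees of freedom = 3 − 1 = 2; critical value at α = 0.1 is 4.605.
Since 0.757 < 4.605, we fail to reject the null hypothesis — the data are consistent with the 9:3:4 ratio.

0.757; consistent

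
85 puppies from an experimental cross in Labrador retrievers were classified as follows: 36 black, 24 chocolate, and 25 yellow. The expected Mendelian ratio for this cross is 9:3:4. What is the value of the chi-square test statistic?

7.659

The 9:3:4 ratio has 16 parts, so with N = 85 the expected counts are:
  black: 85 × 9/16 = 47.8125
  chocolate: 85 × 3/16 = 15.9375
  yellow: 85 × 4/16 = 21.25
χ² = Σ (O − E)² / E
  black: (36 − 47.8125)² / 47.8125 = 2.9184
  chocolate: (24 − 15.9375)² / 15.9375 = 4.0787
  yellow: (25 − 21.25)² / 21.25 = 0.6618
χ² = 2.9184 + 4.0787 + 0.6618 = 7.6589 ≈ 7.659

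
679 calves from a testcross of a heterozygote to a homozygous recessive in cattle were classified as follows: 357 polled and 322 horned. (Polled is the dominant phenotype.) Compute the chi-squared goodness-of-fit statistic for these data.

1.804

A testcross of a heterozygote (Aa × aa) gives a 1:1 phenotypic ratio.
Under the 1:1 hypothesis (Σ ratio = 2, N = 679):
  polled: 679 × 1/2 = 339.5
  horned: 679 × 1/2 = 339.5
χ² = Σ (O − E)² / E
  polled: (357 − 339.5)² / 339.5 = 0.9021
  horned: (322 − 339.5)² / 339.5 = 0.9021
χ² = 0.9021 + 0.9021 = 1.8042 ≈ 1.804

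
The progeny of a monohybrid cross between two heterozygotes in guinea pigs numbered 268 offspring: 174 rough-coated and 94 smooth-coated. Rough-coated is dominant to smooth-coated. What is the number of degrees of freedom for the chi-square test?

For a monohybrid cross between heterozygotes with complete dominance, the expected phenotypic ratio is 3:1.
A goodness-of-fit test with 2 phenotype classes has df = 2 − 1 = 1.

1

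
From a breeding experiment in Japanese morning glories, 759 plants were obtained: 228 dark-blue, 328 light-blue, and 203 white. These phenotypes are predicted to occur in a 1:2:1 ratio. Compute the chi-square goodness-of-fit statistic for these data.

15.625

Under the 1:2:1 hypothesis (Σ ratio = 4, N = 759):
  dark-blue: 759 × 1/4 = 189.75
  light-blue: 759 × 2/4 = 379.5
  white: 759 × 1/4 = 189.75
χ² = Σ (O − E)² / E
  dark-blue: (228 − 189.75)² / 189.75 = 7.7105
  light-blue: (328 − 379.5)² / 379.5 = 6.9888
  white: (203 − 189.75)² / 189.75 = 0.9252
χ² = 7.7105 + 6.9888 + 0.9252 = 15.6245 ≈ 15.625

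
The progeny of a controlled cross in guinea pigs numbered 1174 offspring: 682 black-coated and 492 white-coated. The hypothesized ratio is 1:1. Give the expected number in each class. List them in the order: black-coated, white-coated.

The 1:1 ratio has 2 parts, so with N = 1174 the expected counts are:
  black-coated: 1174 × 1/2 = 587
  white-coated: 1174 × 1/2 = 587

587, 587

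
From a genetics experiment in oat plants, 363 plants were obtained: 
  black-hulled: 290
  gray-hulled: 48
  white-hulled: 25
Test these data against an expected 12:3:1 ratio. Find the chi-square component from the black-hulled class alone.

Expected counts for N = 363 under a 12:3:1 ratio (total parts = 16):
  black-hulled: 363 × 12/16 = 272.25
  gray-hulled: 363 × 3/16 = 68.0625
  white-hulled: 363 × 1/16 = 22.6875
Contribution of black-hulled: (290 − 272.25)² / 272.25 = 1.1573

1.157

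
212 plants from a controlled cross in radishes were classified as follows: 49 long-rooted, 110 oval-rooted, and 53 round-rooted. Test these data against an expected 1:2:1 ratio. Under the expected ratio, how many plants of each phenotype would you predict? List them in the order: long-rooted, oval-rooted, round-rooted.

Expected counts for N = 212 under a 1:2:1 ratio (total parts = 4):
  long-rooted: 212 × 1/4 = 53
  oval-rooted: 212 × 2/4 = 106
  round-rooted: 212 × 1/4 = 53

53, 106, 53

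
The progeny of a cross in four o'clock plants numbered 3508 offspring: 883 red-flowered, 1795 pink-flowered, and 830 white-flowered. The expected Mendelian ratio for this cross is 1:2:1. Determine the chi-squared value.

Total ratio parts = 4. Expected numbers out of 3508:
  red-flowered: 3508 × 1/4 = 877
  pink-flowered: 3508 × 2/4 = 1754
  white-flowered: 3508 × 1/4 = 877
χ² = Σ (O − E)² / E
  red-flowered: (883 − 877)² / 877 = 0.0410
  pink-flowered: (1795 − 1754)² / 1754 = 0.9584
  white-flowered: (830 − 877)² / 877 = 2.5188
χ² = 0.0410 + 0.9584 + 2.5188 = 3.5182 ≈ 3.518

3.518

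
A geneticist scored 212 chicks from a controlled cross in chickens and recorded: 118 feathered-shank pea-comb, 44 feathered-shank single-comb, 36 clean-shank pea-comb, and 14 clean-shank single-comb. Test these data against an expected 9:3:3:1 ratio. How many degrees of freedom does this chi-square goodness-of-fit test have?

3

A goodness-of-fit test with 4 phenotype classes has df = 4 − 1 = 3.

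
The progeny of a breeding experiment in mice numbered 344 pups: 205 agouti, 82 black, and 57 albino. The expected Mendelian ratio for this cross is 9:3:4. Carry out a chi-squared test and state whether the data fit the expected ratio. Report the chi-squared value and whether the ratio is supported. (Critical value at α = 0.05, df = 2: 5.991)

15.211; not consistent

The 9:3:4 ratio has 16 parts, so with N = 344 the expected counts are:
  agouti: 344 × 9/16 = 193.5
  black: 344 × 3/16 = 64.5
  albino: 344 × 4/16 = 86
χ² = Σ (O − E)² / E
  agouti: (205 − 193.5)² / 193.5 = 0.6835
  black: (82 − 64.5)² / 64.5 = 4.7481
  albino: (57 − 86)² / 86 = 9.7791
χ² = 0.6835 + 4.7481 + 9.7791 = 15.2107 ≈ 15.211
Degrees of freedom = 3 − 1 = 2; critical value at α = 0.05 is 5.991.
Since 15.211 > 5.991, we reject the null hypothesis — the data do not fit the 9:3:4 ratio.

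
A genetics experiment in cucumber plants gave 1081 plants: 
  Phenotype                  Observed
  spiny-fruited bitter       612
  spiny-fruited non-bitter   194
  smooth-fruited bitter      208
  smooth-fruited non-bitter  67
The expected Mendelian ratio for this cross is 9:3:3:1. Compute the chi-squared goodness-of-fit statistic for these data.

0.542

Expected counts for N = 1081 under a 9:3:3:1 ratio (total parts = 16):
  spiny-fruited bitter: 1081 × 9/16 = 608.0625
  spiny-fruited non-bitter: 1081 × 3/16 = 202.6875
  smooth-fruited bitter: 1081 × 3/16 = 202.6875
  smooth-fruited non-bitter: 1081 × 1/16 = 67.5625
χ² = Σ (O − E)² / E
  spiny-fruited bitter: (612 − 608.0625)² / 608.0625 = 0.0255
  spiny-fruited non-bitter: (194 − 202.6875)² / 202.6875 = 0.3724
  smooth-fruited bitter: (208 − 202.6875)² / 202.6875 = 0.1392
  smooth-fruited non-bitter: (67 − 67.5625)² / 67.5625 = 0.0047
χ² = 0.0255 + 0.3724 + 0.1392 + 0.0047 = 0.5418 ≈ 0.542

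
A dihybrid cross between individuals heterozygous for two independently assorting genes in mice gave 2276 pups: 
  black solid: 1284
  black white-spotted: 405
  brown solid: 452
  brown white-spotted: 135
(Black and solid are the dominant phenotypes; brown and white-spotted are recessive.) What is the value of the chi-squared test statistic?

A dihybrid F₂ with independent assortment and complete dominance at both loci gives a 9:3:3:1 phenotypic ratio.
The 9:3:3:1 ratio has 16 parts, so with N = 2276 the expected counts are:
  black solid: 2276 × 9/16 = 1280.25
  black white-spotted: 2276 × 3/16 = 426.75
  brown solid: 2276 × 3/16 = 426.75
  brown white-spotted: 2276 × 1/16 = 142.25
χ² = Σ (O − E)² / E
  black solid: (1284 − 1280.25)² / 1280.25 = 0.0110
  black white-spotted: (405 − 426.75)² / 426.75 = 1.1085
  brown solid: (452 − 426.75)² / 426.75 = 1.4940
  brown white-spotted: (135 − 142.25)² / 142.25 = 0.3695
χ² = 0.0110 + 1.1085 + 1.4940 + 0.3695 = 2.983

2.983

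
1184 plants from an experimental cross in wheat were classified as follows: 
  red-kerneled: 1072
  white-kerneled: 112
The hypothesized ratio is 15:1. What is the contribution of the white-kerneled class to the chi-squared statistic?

Total ratio parts = 16. Expected numbers out of 1184:
  red-kerneled: 1184 × 15/16 = 1110
  white-kerneled: 1184 × 1/16 = 74
Contribution of white-kerneled: (112 − 74)² / 74 = 19.5135

19.514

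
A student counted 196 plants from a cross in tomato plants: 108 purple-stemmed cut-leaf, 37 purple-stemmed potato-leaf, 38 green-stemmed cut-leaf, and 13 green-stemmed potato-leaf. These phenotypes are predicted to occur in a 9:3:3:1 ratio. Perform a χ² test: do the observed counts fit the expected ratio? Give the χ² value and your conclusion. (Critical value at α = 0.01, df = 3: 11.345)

Under the 9:3:3:1 hypothesis (Σ ratio = 16, N = 196):
  purple-stemmed cut-leaf: 196 × 9/16 = 110.25
  purple-stemmed potato-leaf: 196 × 3/16 = 36.75
  green-stemmed cut-leaf: 196 × 3/16 = 36.75
  green-stemmed potato-leaf: 196 × 1/16 = 12.25
χ² = Σ (O − E)² / E
  purple-stemmed cut-leaf: (108 − 110.25)² / 110.25 = 0.0459
  purple-stemmed potato-leaf: (37 − 36.75)² / 36.75 = 0.0017
  green-stemmed cut-leaf: (38 − 36.75)² / 36.75 = 0.0425
  green-stemmed potato-leaf: (13 − 12.25)² / 12.25 = 0.0459
χ² = 0.0459 + 0.0017 + 0.0425 + 0.0459 = 0.136
Degrees of freedom = 4 − 1 = 3; critical value at α = 0.01 is 11.345.
Since 0.136 < 11.345, we fail to reject the null hypothesis — the data are consistent with the 9:3:3:1 ratio.

0.136; consistent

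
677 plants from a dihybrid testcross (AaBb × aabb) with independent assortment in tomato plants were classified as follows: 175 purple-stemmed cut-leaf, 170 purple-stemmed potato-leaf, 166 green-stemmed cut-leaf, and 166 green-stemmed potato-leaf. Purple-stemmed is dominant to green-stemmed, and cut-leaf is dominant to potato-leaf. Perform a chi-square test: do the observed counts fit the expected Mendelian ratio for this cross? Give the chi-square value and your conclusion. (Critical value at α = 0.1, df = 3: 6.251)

0.323; consistent

A dihybrid testcross with independent assortment gives a 1:1:1:1 ratio.
Total ratio parts = 4. Expected numbers out of 677:
  purple-stemmed cut-leaf: 677 × 1/4 = 169.25
  purple-stemmed potato-leaf: 677 × 1/4 = 169.25
  green-stemmed cut-leaf: 677 × 1/4 = 169.25
  green-stemmed potato-leaf: 677 × 1/4 = 169.25
χ² = Σ (O − E)² / E
  purple-stemmed cut-leaf: (175 − 169.25)² / 169.25 = 0.1953
  purple-stemmed potato-leaf: (170 − 169.25)² / 169.25 = 0.0033
  green-stemmed cut-leaf: (166 − 169.25)² / 169.25 = 0.0624
  green-stemmed potato-leaf: (166 − 169.25)² / 169.25 = 0.0624
χ² = 0.1953 + 0.0033 + 0.0624 + 0.0624 = 0.3234 ≈ 0.323
Degrees of freedom = 4 − 1 = 3; critical value at α = 0.1 is 6.251.
Since 0.323 < 6.251, we fail to reject the null hypothesis — the data are consistent with the 1:1:1:1 ratio.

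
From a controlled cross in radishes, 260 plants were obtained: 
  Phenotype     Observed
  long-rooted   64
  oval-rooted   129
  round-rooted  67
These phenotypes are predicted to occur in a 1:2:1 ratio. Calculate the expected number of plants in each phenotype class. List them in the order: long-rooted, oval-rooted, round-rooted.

Total ratio parts = 4. Expected numbers out of 260:
  long-rooted: 260 × 1/4 = 65
  oval-rooted: 260 × 2/4 = 130
  round-rooted: 260 × 1/4 = 65

65, 130, 65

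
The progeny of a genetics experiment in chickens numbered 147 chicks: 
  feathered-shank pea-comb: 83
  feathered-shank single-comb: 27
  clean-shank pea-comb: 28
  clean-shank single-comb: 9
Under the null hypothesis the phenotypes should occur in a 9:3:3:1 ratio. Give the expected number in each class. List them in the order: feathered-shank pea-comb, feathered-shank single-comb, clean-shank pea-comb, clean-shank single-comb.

82.6875, 27.5625, 27.5625, 9.1875

Total ratio parts = 16. Expected numbers out of 147:
  feathered-shank pea-comb: 147 × 9/16 = 82.6875
  feathered-shank single-comb: 147 × 3/16 = 27.5625
  clean-shank pea-comb: 147 × 3/16 = 27.5625
  clean-shank single-comb: 147 × 1/16 = 9.1875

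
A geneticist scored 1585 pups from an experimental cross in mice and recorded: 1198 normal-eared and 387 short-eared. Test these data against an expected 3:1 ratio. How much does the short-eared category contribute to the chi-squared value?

Expected counts for N = 1585 under a 3:1 ratio (total parts = 4):
  normal-eared: 1585 × 3/4 = 1188.75
  short-eared: 1585 × 1/4 = 396.25
Contribution of short-eared: (387 − 396.25)² / 396.25 = 0.2159

0.216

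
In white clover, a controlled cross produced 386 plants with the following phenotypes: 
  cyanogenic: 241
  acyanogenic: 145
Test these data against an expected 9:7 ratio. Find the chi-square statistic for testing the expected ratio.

Expected counts for N = 386 under a 9:7 ratio (total parts = 16):
  cyanogenic: 386 × 9/16 = 217.125
  acyanogenic: 386 × 7/16 = 168.875
χ² = Σ (O − E)² / E
  cyanogenic: (241 − 217.125)² / 217.125 = 2.6253
  acyanogenic: (145 − 168.875)² / 168.875 = 3.3754
χ² = 2.6253 + 3.3754 = 6.0007 ≈ 6.001

6.001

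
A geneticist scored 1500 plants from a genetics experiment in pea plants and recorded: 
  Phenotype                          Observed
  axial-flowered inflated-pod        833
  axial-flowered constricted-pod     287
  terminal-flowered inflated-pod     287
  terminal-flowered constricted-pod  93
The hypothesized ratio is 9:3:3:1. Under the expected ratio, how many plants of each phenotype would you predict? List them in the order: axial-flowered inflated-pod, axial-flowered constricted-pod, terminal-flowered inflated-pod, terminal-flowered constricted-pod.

Total ratio parts = 16. Expected numbers out of 1500:
  axial-flowered inflated-pod: 1500 × 9/16 = 843.75
  axial-flowered constricted-pod: 1500 × 3/16 = 281.25
  terminal-flowered inflated-pod: 1500 × 3/16 = 281.25
  terminal-flowered constricted-pod: 1500 × 1/16 = 93.75

843.75, 281.25, 281.25, 93.75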